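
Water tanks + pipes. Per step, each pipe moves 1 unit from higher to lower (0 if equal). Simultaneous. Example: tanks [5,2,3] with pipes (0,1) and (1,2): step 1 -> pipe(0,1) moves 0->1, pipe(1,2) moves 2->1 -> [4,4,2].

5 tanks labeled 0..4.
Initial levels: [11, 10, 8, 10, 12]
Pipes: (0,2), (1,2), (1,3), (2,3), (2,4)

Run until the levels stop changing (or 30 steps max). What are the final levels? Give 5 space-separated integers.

Step 1: flows [0->2,1->2,1=3,3->2,4->2] -> levels [10 9 12 9 11]
Step 2: flows [2->0,2->1,1=3,2->3,2->4] -> levels [11 10 8 10 12]
  -> period-2 cycle: step 2 state = step 0 state; never stabilizes
  -> state at step 30: (30-0) mod 2 = 0, same as step 0 -> [11 10 8 10 12]

Answer: 11 10 8 10 12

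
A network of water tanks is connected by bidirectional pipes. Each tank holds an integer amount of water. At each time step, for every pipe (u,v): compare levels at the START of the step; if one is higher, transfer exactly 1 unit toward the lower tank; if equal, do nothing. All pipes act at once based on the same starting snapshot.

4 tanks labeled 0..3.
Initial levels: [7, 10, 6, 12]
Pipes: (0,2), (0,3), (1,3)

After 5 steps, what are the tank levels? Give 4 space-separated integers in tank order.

Step 1: flows [0->2,3->0,3->1] -> levels [7 11 7 10]
Step 2: flows [0=2,3->0,1->3] -> levels [8 10 7 10]
Step 3: flows [0->2,3->0,1=3] -> levels [8 10 8 9]
Step 4: flows [0=2,3->0,1->3] -> levels [9 9 8 9]
Step 5: flows [0->2,0=3,1=3] -> levels [8 9 9 9]

Answer: 8 9 9 9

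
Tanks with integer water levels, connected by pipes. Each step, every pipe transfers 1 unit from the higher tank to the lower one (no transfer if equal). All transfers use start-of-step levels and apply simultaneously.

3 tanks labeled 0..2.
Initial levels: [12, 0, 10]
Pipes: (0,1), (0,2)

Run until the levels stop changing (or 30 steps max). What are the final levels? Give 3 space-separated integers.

Answer: 8 7 7

Derivation:
Step 1: flows [0->1,0->2] -> levels [10 1 11]
Step 2: flows [0->1,2->0] -> levels [10 2 10]
Step 3: flows [0->1,0=2] -> levels [9 3 10]
Step 4: flows [0->1,2->0] -> levels [9 4 9]
Step 5: flows [0->1,0=2] -> levels [8 5 9]
Step 6: flows [0->1,2->0] -> levels [8 6 8]
Step 7: flows [0->1,0=2] -> levels [7 7 8]
Step 8: flows [0=1,2->0] -> levels [8 7 7]
Step 9: flows [0->1,0->2] -> levels [6 8 8]
Step 10: flows [1->0,2->0] -> levels [8 7 7]
  -> period-2 cycle: step 10 state = step 8 state; never stabilizes
  -> state at step 30: (30-8) mod 2 = 0, same as step 8 -> [8 7 7]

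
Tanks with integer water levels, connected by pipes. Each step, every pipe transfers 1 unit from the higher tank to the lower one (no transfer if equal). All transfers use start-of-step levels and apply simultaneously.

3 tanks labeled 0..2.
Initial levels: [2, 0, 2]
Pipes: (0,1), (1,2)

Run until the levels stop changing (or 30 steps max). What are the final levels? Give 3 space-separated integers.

Step 1: flows [0->1,2->1] -> levels [1 2 1]
Step 2: flows [1->0,1->2] -> levels [2 0 2]
  -> period-2 cycle: step 2 state = step 0 state; never stabilizes
  -> state at step 30: (30-0) mod 2 = 0, same as step 0 -> [2 0 2]

Answer: 2 0 2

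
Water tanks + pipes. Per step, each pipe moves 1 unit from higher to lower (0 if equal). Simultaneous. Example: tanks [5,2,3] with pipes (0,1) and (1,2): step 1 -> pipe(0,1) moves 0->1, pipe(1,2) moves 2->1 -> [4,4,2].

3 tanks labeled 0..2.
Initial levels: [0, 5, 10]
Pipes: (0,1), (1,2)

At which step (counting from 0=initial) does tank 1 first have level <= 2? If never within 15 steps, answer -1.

Step 1: flows [1->0,2->1] -> levels [1 5 9]
Step 2: flows [1->0,2->1] -> levels [2 5 8]
Step 3: flows [1->0,2->1] -> levels [3 5 7]
Step 4: flows [1->0,2->1] -> levels [4 5 6]
Step 5: flows [1->0,2->1] -> levels [5 5 5]
Step 6: flows [0=1,1=2] -> levels [5 5 5]
  -> stable; tank 1 stays at 5 > 2
Tank 1 never reaches <=2 within 15 steps

Answer: -1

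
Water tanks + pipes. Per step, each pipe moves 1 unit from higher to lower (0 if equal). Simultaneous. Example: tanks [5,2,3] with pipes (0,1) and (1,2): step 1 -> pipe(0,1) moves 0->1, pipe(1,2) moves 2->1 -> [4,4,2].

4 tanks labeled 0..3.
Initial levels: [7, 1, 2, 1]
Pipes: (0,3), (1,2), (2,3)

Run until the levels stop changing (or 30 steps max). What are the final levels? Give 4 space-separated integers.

Step 1: flows [0->3,2->1,2->3] -> levels [6 2 0 3]
Step 2: flows [0->3,1->2,3->2] -> levels [5 1 2 3]
Step 3: flows [0->3,2->1,3->2] -> levels [4 2 2 3]
Step 4: flows [0->3,1=2,3->2] -> levels [3 2 3 3]
Step 5: flows [0=3,2->1,2=3] -> levels [3 3 2 3]
Step 6: flows [0=3,1->2,3->2] -> levels [3 2 4 2]
Step 7: flows [0->3,2->1,2->3] -> levels [2 3 2 4]
Step 8: flows [3->0,1->2,3->2] -> levels [3 2 4 2]
  -> period-2 cycle: step 8 state = step 6 state; never stabilizes
  -> state at step 30: (30-6) mod 2 = 0, same as step 6 -> [3 2 4 2]

Answer: 3 2 4 2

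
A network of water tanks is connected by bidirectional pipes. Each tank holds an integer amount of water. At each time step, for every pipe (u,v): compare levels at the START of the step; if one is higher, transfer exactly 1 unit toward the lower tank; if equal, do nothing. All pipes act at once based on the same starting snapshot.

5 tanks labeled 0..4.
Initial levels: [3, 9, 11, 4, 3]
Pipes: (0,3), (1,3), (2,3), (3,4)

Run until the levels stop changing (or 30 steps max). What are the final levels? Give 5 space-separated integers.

Step 1: flows [3->0,1->3,2->3,3->4] -> levels [4 8 10 4 4]
Step 2: flows [0=3,1->3,2->3,3=4] -> levels [4 7 9 6 4]
Step 3: flows [3->0,1->3,2->3,3->4] -> levels [5 6 8 6 5]
Step 4: flows [3->0,1=3,2->3,3->4] -> levels [6 6 7 5 6]
Step 5: flows [0->3,1->3,2->3,4->3] -> levels [5 5 6 9 5]
Step 6: flows [3->0,3->1,3->2,3->4] -> levels [6 6 7 5 6]
  -> period-2 cycle: step 6 state = step 4 state; never stabilizes
  -> state at step 30: (30-4) mod 2 = 0, same as step 4 -> [6 6 7 5 6]

Answer: 6 6 7 5 6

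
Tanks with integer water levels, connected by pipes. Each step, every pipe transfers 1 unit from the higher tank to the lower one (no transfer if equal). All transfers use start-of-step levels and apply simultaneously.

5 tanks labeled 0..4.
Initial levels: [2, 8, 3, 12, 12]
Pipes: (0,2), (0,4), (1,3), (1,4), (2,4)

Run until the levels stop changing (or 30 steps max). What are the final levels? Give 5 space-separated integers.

Answer: 7 9 7 8 6

Derivation:
Step 1: flows [2->0,4->0,3->1,4->1,4->2] -> levels [4 10 3 11 9]
Step 2: flows [0->2,4->0,3->1,1->4,4->2] -> levels [4 10 5 10 8]
Step 3: flows [2->0,4->0,1=3,1->4,4->2] -> levels [6 9 5 10 7]
Step 4: flows [0->2,4->0,3->1,1->4,4->2] -> levels [6 9 7 9 6]
Step 5: flows [2->0,0=4,1=3,1->4,2->4] -> levels [7 8 5 9 8]
Step 6: flows [0->2,4->0,3->1,1=4,4->2] -> levels [7 9 7 8 6]
Step 7: flows [0=2,0->4,1->3,1->4,2->4] -> levels [6 7 6 9 9]
Step 8: flows [0=2,4->0,3->1,4->1,4->2] -> levels [7 9 7 8 6]
  -> period-2 cycle: step 8 state = step 6 state; never stabilizes
  -> state at step 30: (30-6) mod 2 = 0, same as step 6 -> [7 9 7 8 6]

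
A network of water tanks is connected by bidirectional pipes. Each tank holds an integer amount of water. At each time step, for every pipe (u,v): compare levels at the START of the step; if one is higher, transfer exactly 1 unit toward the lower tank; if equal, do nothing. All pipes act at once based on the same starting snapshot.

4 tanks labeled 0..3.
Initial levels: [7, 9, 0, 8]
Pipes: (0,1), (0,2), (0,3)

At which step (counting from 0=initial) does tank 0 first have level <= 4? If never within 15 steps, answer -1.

Step 1: flows [1->0,0->2,3->0] -> levels [8 8 1 7]
Step 2: flows [0=1,0->2,0->3] -> levels [6 8 2 8]
Step 3: flows [1->0,0->2,3->0] -> levels [7 7 3 7]
Step 4: flows [0=1,0->2,0=3] -> levels [6 7 4 7]
Step 5: flows [1->0,0->2,3->0] -> levels [7 6 5 6]
Step 6: flows [0->1,0->2,0->3] -> levels [4 7 6 7]
Tank 0 first reaches <=4 at step 6

Answer: 6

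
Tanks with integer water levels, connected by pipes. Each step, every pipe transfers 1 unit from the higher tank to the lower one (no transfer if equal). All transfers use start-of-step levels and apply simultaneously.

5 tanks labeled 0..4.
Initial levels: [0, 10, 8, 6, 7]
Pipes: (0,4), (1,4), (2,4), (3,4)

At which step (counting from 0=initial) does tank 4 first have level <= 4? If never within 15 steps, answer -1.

Step 1: flows [4->0,1->4,2->4,4->3] -> levels [1 9 7 7 7]
Step 2: flows [4->0,1->4,2=4,3=4] -> levels [2 8 7 7 7]
Step 3: flows [4->0,1->4,2=4,3=4] -> levels [3 7 7 7 7]
Step 4: flows [4->0,1=4,2=4,3=4] -> levels [4 7 7 7 6]
Step 5: flows [4->0,1->4,2->4,3->4] -> levels [5 6 6 6 8]
Step 6: flows [4->0,4->1,4->2,4->3] -> levels [6 7 7 7 4]
Tank 4 first reaches <=4 at step 6

Answer: 6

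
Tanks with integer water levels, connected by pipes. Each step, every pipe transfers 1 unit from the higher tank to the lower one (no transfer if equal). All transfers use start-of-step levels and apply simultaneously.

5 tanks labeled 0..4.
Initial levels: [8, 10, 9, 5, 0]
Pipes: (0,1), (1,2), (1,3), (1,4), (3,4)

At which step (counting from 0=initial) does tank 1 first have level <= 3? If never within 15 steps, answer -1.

Step 1: flows [1->0,1->2,1->3,1->4,3->4] -> levels [9 6 10 5 2]
Step 2: flows [0->1,2->1,1->3,1->4,3->4] -> levels [8 6 9 5 4]
Step 3: flows [0->1,2->1,1->3,1->4,3->4] -> levels [7 6 8 5 6]
Step 4: flows [0->1,2->1,1->3,1=4,4->3] -> levels [6 7 7 7 5]
Step 5: flows [1->0,1=2,1=3,1->4,3->4] -> levels [7 5 7 6 7]
Step 6: flows [0->1,2->1,3->1,4->1,4->3] -> levels [6 9 6 6 5]
Step 7: flows [1->0,1->2,1->3,1->4,3->4] -> levels [7 5 7 6 7]
  -> period-2 cycle (repeats step 5); tank 1 never drops to <=3
Tank 1 never reaches <=3 within 15 steps

Answer: -1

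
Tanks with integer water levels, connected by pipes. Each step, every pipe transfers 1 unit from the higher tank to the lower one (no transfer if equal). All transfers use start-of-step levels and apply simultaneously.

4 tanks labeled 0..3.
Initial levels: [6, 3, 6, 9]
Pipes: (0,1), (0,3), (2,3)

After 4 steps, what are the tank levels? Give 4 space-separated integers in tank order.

Answer: 7 5 7 5

Derivation:
Step 1: flows [0->1,3->0,3->2] -> levels [6 4 7 7]
Step 2: flows [0->1,3->0,2=3] -> levels [6 5 7 6]
Step 3: flows [0->1,0=3,2->3] -> levels [5 6 6 7]
Step 4: flows [1->0,3->0,3->2] -> levels [7 5 7 5]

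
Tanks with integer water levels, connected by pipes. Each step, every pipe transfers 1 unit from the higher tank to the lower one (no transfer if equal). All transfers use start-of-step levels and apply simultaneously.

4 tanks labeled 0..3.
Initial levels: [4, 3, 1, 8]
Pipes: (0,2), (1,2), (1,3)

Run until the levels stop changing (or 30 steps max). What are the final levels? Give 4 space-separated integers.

Answer: 4 5 3 4

Derivation:
Step 1: flows [0->2,1->2,3->1] -> levels [3 3 3 7]
Step 2: flows [0=2,1=2,3->1] -> levels [3 4 3 6]
Step 3: flows [0=2,1->2,3->1] -> levels [3 4 4 5]
Step 4: flows [2->0,1=2,3->1] -> levels [4 5 3 4]
Step 5: flows [0->2,1->2,1->3] -> levels [3 3 5 5]
Step 6: flows [2->0,2->1,3->1] -> levels [4 5 3 4]
  -> period-2 cycle: step 6 state = step 4 state; never stabilizes
  -> state at step 30: (30-4) mod 2 = 0, same as step 4 -> [4 5 3 4]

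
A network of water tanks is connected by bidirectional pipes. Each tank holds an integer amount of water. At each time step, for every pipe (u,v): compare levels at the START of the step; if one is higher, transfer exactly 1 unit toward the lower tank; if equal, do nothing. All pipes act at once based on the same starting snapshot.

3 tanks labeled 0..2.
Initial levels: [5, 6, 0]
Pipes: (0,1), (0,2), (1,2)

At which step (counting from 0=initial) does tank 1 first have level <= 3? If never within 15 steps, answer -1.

Step 1: flows [1->0,0->2,1->2] -> levels [5 4 2]
Step 2: flows [0->1,0->2,1->2] -> levels [3 4 4]
Step 3: flows [1->0,2->0,1=2] -> levels [5 3 3]
Tank 1 first reaches <=3 at step 3

Answer: 3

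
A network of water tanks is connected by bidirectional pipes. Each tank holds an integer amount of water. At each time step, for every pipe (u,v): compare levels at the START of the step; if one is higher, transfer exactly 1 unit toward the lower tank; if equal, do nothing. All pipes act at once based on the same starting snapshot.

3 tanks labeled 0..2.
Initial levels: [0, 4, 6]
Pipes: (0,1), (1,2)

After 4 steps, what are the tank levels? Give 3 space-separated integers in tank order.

Answer: 3 4 3

Derivation:
Step 1: flows [1->0,2->1] -> levels [1 4 5]
Step 2: flows [1->0,2->1] -> levels [2 4 4]
Step 3: flows [1->0,1=2] -> levels [3 3 4]
Step 4: flows [0=1,2->1] -> levels [3 4 3]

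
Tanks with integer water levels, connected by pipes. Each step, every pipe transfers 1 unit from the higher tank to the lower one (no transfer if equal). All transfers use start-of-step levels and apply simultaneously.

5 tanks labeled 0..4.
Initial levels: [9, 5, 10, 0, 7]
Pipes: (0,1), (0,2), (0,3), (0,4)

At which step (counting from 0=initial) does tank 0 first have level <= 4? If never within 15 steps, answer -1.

Answer: 6

Derivation:
Step 1: flows [0->1,2->0,0->3,0->4] -> levels [7 6 9 1 8]
Step 2: flows [0->1,2->0,0->3,4->0] -> levels [7 7 8 2 7]
Step 3: flows [0=1,2->0,0->3,0=4] -> levels [7 7 7 3 7]
Step 4: flows [0=1,0=2,0->3,0=4] -> levels [6 7 7 4 7]
Step 5: flows [1->0,2->0,0->3,4->0] -> levels [8 6 6 5 6]
Step 6: flows [0->1,0->2,0->3,0->4] -> levels [4 7 7 6 7]
Tank 0 first reaches <=4 at step 6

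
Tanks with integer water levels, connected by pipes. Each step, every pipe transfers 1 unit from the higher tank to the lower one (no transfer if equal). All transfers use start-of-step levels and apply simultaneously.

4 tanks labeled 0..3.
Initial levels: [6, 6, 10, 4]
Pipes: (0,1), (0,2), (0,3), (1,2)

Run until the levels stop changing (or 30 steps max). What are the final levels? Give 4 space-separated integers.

Answer: 8 6 6 6

Derivation:
Step 1: flows [0=1,2->0,0->3,2->1] -> levels [6 7 8 5]
Step 2: flows [1->0,2->0,0->3,2->1] -> levels [7 7 6 6]
Step 3: flows [0=1,0->2,0->3,1->2] -> levels [5 6 8 7]
Step 4: flows [1->0,2->0,3->0,2->1] -> levels [8 6 6 6]
Step 5: flows [0->1,0->2,0->3,1=2] -> levels [5 7 7 7]
Step 6: flows [1->0,2->0,3->0,1=2] -> levels [8 6 6 6]
  -> period-2 cycle: step 6 state = step 4 state; never stabilizes
  -> state at step 30: (30-4) mod 2 = 0, same as step 4 -> [8 6 6 6]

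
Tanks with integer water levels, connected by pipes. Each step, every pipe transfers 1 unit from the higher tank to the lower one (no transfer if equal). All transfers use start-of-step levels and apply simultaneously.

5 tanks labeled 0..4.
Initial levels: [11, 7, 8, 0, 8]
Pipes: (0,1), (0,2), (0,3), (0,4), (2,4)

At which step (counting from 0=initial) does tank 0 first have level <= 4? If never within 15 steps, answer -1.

Step 1: flows [0->1,0->2,0->3,0->4,2=4] -> levels [7 8 9 1 9]
Step 2: flows [1->0,2->0,0->3,4->0,2=4] -> levels [9 7 8 2 8]
Step 3: flows [0->1,0->2,0->3,0->4,2=4] -> levels [5 8 9 3 9]
Step 4: flows [1->0,2->0,0->3,4->0,2=4] -> levels [7 7 8 4 8]
Step 5: flows [0=1,2->0,0->3,4->0,2=4] -> levels [8 7 7 5 7]
Step 6: flows [0->1,0->2,0->3,0->4,2=4] -> levels [4 8 8 6 8]
Tank 0 first reaches <=4 at step 6

Answer: 6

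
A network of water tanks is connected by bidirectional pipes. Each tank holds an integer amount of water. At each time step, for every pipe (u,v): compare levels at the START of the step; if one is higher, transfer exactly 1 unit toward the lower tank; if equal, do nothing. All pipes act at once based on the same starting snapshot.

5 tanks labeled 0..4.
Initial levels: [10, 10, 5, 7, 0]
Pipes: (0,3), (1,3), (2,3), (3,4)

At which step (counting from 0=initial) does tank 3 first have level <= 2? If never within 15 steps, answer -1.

Answer: -1

Derivation:
Step 1: flows [0->3,1->3,3->2,3->4] -> levels [9 9 6 7 1]
Step 2: flows [0->3,1->3,3->2,3->4] -> levels [8 8 7 7 2]
Step 3: flows [0->3,1->3,2=3,3->4] -> levels [7 7 7 8 3]
Step 4: flows [3->0,3->1,3->2,3->4] -> levels [8 8 8 4 4]
Step 5: flows [0->3,1->3,2->3,3=4] -> levels [7 7 7 7 4]
Step 6: flows [0=3,1=3,2=3,3->4] -> levels [7 7 7 6 5]
Step 7: flows [0->3,1->3,2->3,3->4] -> levels [6 6 6 8 6]
Step 8: flows [3->0,3->1,3->2,3->4] -> levels [7 7 7 4 7]
Step 9: flows [0->3,1->3,2->3,4->3] -> levels [6 6 6 8 6]
  -> period-2 cycle (repeats step 7); tank 3 never drops to <=2
Tank 3 never reaches <=2 within 15 steps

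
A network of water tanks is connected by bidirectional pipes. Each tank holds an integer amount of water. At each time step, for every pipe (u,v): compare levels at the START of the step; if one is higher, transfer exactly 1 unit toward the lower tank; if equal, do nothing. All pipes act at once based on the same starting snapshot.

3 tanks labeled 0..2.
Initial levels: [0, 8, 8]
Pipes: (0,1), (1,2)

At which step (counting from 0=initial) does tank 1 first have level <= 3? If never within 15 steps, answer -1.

Answer: -1

Derivation:
Step 1: flows [1->0,1=2] -> levels [1 7 8]
Step 2: flows [1->0,2->1] -> levels [2 7 7]
Step 3: flows [1->0,1=2] -> levels [3 6 7]
Step 4: flows [1->0,2->1] -> levels [4 6 6]
Step 5: flows [1->0,1=2] -> levels [5 5 6]
Step 6: flows [0=1,2->1] -> levels [5 6 5]
Step 7: flows [1->0,1->2] -> levels [6 4 6]
Step 8: flows [0->1,2->1] -> levels [5 6 5]
  -> period-2 cycle (repeats step 6); tank 1 never drops to <=3
Tank 1 never reaches <=3 within 15 steps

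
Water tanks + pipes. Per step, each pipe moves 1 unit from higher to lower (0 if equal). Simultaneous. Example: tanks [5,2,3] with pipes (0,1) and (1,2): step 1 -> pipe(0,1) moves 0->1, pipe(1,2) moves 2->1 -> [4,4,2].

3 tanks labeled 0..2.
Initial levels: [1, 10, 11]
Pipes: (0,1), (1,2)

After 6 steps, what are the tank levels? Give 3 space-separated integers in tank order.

Answer: 7 7 8

Derivation:
Step 1: flows [1->0,2->1] -> levels [2 10 10]
Step 2: flows [1->0,1=2] -> levels [3 9 10]
Step 3: flows [1->0,2->1] -> levels [4 9 9]
Step 4: flows [1->0,1=2] -> levels [5 8 9]
Step 5: flows [1->0,2->1] -> levels [6 8 8]
Step 6: flows [1->0,1=2] -> levels [7 7 8]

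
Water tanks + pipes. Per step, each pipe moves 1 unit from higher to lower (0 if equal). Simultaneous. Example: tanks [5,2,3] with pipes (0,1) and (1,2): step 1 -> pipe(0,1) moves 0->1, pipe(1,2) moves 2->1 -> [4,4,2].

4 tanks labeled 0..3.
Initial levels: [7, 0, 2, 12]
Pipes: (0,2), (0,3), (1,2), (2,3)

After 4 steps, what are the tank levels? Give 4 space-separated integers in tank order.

Step 1: flows [0->2,3->0,2->1,3->2] -> levels [7 1 3 10]
Step 2: flows [0->2,3->0,2->1,3->2] -> levels [7 2 4 8]
Step 3: flows [0->2,3->0,2->1,3->2] -> levels [7 3 5 6]
Step 4: flows [0->2,0->3,2->1,3->2] -> levels [5 4 6 6]

Answer: 5 4 6 6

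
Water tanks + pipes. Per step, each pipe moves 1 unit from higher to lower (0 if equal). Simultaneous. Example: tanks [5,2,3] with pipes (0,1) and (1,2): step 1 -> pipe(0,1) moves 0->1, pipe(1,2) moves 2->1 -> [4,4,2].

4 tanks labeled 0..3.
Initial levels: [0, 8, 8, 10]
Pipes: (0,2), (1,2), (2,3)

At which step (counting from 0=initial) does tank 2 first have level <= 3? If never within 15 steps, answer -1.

Answer: -1

Derivation:
Step 1: flows [2->0,1=2,3->2] -> levels [1 8 8 9]
Step 2: flows [2->0,1=2,3->2] -> levels [2 8 8 8]
Step 3: flows [2->0,1=2,2=3] -> levels [3 8 7 8]
Step 4: flows [2->0,1->2,3->2] -> levels [4 7 8 7]
Step 5: flows [2->0,2->1,2->3] -> levels [5 8 5 8]
Step 6: flows [0=2,1->2,3->2] -> levels [5 7 7 7]
Step 7: flows [2->0,1=2,2=3] -> levels [6 7 6 7]
Step 8: flows [0=2,1->2,3->2] -> levels [6 6 8 6]
Step 9: flows [2->0,2->1,2->3] -> levels [7 7 5 7]
Step 10: flows [0->2,1->2,3->2] -> levels [6 6 8 6]
  -> period-2 cycle (repeats step 8); tank 2 never drops to <=3
Tank 2 never reaches <=3 within 15 steps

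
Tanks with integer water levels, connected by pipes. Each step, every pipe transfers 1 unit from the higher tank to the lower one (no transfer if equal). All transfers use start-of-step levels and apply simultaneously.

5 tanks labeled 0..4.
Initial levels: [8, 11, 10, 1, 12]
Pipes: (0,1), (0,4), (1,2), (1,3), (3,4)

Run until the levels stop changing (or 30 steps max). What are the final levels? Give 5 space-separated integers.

Step 1: flows [1->0,4->0,1->2,1->3,4->3] -> levels [10 8 11 3 10]
Step 2: flows [0->1,0=4,2->1,1->3,4->3] -> levels [9 9 10 5 9]
Step 3: flows [0=1,0=4,2->1,1->3,4->3] -> levels [9 9 9 7 8]
Step 4: flows [0=1,0->4,1=2,1->3,4->3] -> levels [8 8 9 9 8]
Step 5: flows [0=1,0=4,2->1,3->1,3->4] -> levels [8 10 8 7 9]
Step 6: flows [1->0,4->0,1->2,1->3,4->3] -> levels [10 7 9 9 7]
Step 7: flows [0->1,0->4,2->1,3->1,3->4] -> levels [8 10 8 7 9]
  -> period-2 cycle: step 7 state = step 5 state; never stabilizes
  -> state at step 30: (30-5) mod 2 = 1, same as step 6 -> [10 7 9 9 7]

Answer: 10 7 9 9 7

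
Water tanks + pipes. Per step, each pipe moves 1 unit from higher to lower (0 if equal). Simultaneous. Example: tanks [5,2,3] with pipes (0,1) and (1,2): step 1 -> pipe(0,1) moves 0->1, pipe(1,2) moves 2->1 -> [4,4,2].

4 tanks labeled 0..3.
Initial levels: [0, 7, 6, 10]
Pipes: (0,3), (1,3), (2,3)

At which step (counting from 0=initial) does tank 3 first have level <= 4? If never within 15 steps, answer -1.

Answer: 5

Derivation:
Step 1: flows [3->0,3->1,3->2] -> levels [1 8 7 7]
Step 2: flows [3->0,1->3,2=3] -> levels [2 7 7 7]
Step 3: flows [3->0,1=3,2=3] -> levels [3 7 7 6]
Step 4: flows [3->0,1->3,2->3] -> levels [4 6 6 7]
Step 5: flows [3->0,3->1,3->2] -> levels [5 7 7 4]
Tank 3 first reaches <=4 at step 5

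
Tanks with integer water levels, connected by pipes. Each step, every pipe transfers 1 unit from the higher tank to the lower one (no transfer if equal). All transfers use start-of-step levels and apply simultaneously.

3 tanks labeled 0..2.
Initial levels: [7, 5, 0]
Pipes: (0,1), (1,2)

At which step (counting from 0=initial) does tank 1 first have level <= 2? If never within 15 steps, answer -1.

Step 1: flows [0->1,1->2] -> levels [6 5 1]
Step 2: flows [0->1,1->2] -> levels [5 5 2]
Step 3: flows [0=1,1->2] -> levels [5 4 3]
Step 4: flows [0->1,1->2] -> levels [4 4 4]
Step 5: flows [0=1,1=2] -> levels [4 4 4]
  -> stable; tank 1 stays at 4 > 2
Tank 1 never reaches <=2 within 15 steps

Answer: -1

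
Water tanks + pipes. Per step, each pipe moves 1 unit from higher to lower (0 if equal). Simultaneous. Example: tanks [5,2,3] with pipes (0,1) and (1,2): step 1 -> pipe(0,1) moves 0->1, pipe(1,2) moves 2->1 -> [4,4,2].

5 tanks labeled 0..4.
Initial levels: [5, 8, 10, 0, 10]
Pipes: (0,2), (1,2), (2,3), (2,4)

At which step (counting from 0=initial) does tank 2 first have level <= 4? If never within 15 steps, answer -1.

Step 1: flows [2->0,2->1,2->3,2=4] -> levels [6 9 7 1 10]
Step 2: flows [2->0,1->2,2->3,4->2] -> levels [7 8 7 2 9]
Step 3: flows [0=2,1->2,2->3,4->2] -> levels [7 7 8 3 8]
Step 4: flows [2->0,2->1,2->3,2=4] -> levels [8 8 5 4 8]
Step 5: flows [0->2,1->2,2->3,4->2] -> levels [7 7 7 5 7]
Step 6: flows [0=2,1=2,2->3,2=4] -> levels [7 7 6 6 7]
Step 7: flows [0->2,1->2,2=3,4->2] -> levels [6 6 9 6 6]
Step 8: flows [2->0,2->1,2->3,2->4] -> levels [7 7 5 7 7]
Step 9: flows [0->2,1->2,3->2,4->2] -> levels [6 6 9 6 6]
  -> period-2 cycle (repeats step 7); tank 2 never drops to <=4
Tank 2 never reaches <=4 within 15 steps

Answer: -1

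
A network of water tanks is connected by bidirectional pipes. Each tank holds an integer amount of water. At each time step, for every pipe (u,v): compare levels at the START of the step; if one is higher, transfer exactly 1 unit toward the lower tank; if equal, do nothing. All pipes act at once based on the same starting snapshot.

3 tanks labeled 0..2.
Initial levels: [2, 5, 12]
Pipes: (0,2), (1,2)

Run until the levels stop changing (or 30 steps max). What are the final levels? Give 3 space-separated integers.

Step 1: flows [2->0,2->1] -> levels [3 6 10]
Step 2: flows [2->0,2->1] -> levels [4 7 8]
Step 3: flows [2->0,2->1] -> levels [5 8 6]
Step 4: flows [2->0,1->2] -> levels [6 7 6]
Step 5: flows [0=2,1->2] -> levels [6 6 7]
Step 6: flows [2->0,2->1] -> levels [7 7 5]
Step 7: flows [0->2,1->2] -> levels [6 6 7]
  -> period-2 cycle: step 7 state = step 5 state; never stabilizes
  -> state at step 30: (30-5) mod 2 = 1, same as step 6 -> [7 7 5]

Answer: 7 7 5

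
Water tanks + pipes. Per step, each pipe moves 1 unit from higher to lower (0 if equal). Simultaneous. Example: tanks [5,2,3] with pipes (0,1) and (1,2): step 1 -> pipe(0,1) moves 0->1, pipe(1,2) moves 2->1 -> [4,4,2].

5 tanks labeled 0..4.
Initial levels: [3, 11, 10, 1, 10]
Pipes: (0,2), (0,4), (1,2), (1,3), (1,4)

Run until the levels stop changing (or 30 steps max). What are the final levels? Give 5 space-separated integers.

Step 1: flows [2->0,4->0,1->2,1->3,1->4] -> levels [5 8 10 2 10]
Step 2: flows [2->0,4->0,2->1,1->3,4->1] -> levels [7 9 8 3 8]
Step 3: flows [2->0,4->0,1->2,1->3,1->4] -> levels [9 6 8 4 8]
Step 4: flows [0->2,0->4,2->1,1->3,4->1] -> levels [7 7 8 5 8]
Step 5: flows [2->0,4->0,2->1,1->3,4->1] -> levels [9 8 6 6 6]
Step 6: flows [0->2,0->4,1->2,1->3,1->4] -> levels [7 5 8 7 8]
Step 7: flows [2->0,4->0,2->1,3->1,4->1] -> levels [9 8 6 6 6]
  -> period-2 cycle: step 7 state = step 5 state; never stabilizes
  -> state at step 30: (30-5) mod 2 = 1, same as step 6 -> [7 5 8 7 8]

Answer: 7 5 8 7 8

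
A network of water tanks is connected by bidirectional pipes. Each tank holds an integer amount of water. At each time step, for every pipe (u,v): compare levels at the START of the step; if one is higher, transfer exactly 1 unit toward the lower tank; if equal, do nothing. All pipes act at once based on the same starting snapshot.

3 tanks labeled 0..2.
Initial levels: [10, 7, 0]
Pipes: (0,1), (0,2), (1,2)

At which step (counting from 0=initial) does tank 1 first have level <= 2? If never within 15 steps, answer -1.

Step 1: flows [0->1,0->2,1->2] -> levels [8 7 2]
Step 2: flows [0->1,0->2,1->2] -> levels [6 7 4]
Step 3: flows [1->0,0->2,1->2] -> levels [6 5 6]
Step 4: flows [0->1,0=2,2->1] -> levels [5 7 5]
Step 5: flows [1->0,0=2,1->2] -> levels [6 5 6]
  -> period-2 cycle (repeats step 3); tank 1 never drops to <=2
Tank 1 never reaches <=2 within 15 steps

Answer: -1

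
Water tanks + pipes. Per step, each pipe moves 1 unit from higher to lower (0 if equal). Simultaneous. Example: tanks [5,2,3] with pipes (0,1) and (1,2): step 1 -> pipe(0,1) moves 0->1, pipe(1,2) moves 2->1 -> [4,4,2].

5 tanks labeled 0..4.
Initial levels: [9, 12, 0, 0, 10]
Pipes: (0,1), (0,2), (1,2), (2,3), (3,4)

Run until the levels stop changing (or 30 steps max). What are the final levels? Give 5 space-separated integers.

Answer: 7 6 5 7 6

Derivation:
Step 1: flows [1->0,0->2,1->2,2=3,4->3] -> levels [9 10 2 1 9]
Step 2: flows [1->0,0->2,1->2,2->3,4->3] -> levels [9 8 3 3 8]
Step 3: flows [0->1,0->2,1->2,2=3,4->3] -> levels [7 8 5 4 7]
Step 4: flows [1->0,0->2,1->2,2->3,4->3] -> levels [7 6 6 6 6]
Step 5: flows [0->1,0->2,1=2,2=3,3=4] -> levels [5 7 7 6 6]
Step 6: flows [1->0,2->0,1=2,2->3,3=4] -> levels [7 6 5 7 6]
Step 7: flows [0->1,0->2,1->2,3->2,3->4] -> levels [5 6 8 5 7]
Step 8: flows [1->0,2->0,2->1,2->3,4->3] -> levels [7 6 5 7 6]
  -> period-2 cycle: step 8 state = step 6 state; never stabilizes
  -> state at step 30: (30-6) mod 2 = 0, same as step 6 -> [7 6 5 7 6]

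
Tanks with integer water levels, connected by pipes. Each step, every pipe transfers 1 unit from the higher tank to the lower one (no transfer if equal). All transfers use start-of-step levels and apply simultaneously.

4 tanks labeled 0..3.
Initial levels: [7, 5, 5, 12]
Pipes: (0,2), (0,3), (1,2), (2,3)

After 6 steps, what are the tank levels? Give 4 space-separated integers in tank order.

Step 1: flows [0->2,3->0,1=2,3->2] -> levels [7 5 7 10]
Step 2: flows [0=2,3->0,2->1,3->2] -> levels [8 6 7 8]
Step 3: flows [0->2,0=3,2->1,3->2] -> levels [7 7 8 7]
Step 4: flows [2->0,0=3,2->1,2->3] -> levels [8 8 5 8]
Step 5: flows [0->2,0=3,1->2,3->2] -> levels [7 7 8 7]
  -> period-2 cycle: step 5 state = step 3 state
  -> state at step 6: (6-3) mod 2 = 1, same as step 4 -> [8 8 5 8]

Answer: 8 8 5 8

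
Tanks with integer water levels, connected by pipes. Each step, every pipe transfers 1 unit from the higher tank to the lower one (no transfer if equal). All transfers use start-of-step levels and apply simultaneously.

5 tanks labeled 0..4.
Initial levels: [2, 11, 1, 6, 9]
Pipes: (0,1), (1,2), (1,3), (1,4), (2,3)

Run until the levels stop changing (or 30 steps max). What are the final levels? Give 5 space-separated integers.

Answer: 6 4 6 6 7

Derivation:
Step 1: flows [1->0,1->2,1->3,1->4,3->2] -> levels [3 7 3 6 10]
Step 2: flows [1->0,1->2,1->3,4->1,3->2] -> levels [4 5 5 6 9]
Step 3: flows [1->0,1=2,3->1,4->1,3->2] -> levels [5 6 6 4 8]
Step 4: flows [1->0,1=2,1->3,4->1,2->3] -> levels [6 5 5 6 7]
Step 5: flows [0->1,1=2,3->1,4->1,3->2] -> levels [5 8 6 4 6]
Step 6: flows [1->0,1->2,1->3,1->4,2->3] -> levels [6 4 6 6 7]
Step 7: flows [0->1,2->1,3->1,4->1,2=3] -> levels [5 8 5 5 6]
Step 8: flows [1->0,1->2,1->3,1->4,2=3] -> levels [6 4 6 6 7]
  -> period-2 cycle: step 8 state = step 6 state; never stabilizes
  -> state at step 30: (30-6) mod 2 = 0, same as step 6 -> [6 4 6 6 7]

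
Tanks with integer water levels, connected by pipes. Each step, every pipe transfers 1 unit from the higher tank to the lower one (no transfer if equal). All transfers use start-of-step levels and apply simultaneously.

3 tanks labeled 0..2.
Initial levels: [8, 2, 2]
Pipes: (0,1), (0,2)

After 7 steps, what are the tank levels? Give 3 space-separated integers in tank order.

Answer: 4 4 4

Derivation:
Step 1: flows [0->1,0->2] -> levels [6 3 3]
Step 2: flows [0->1,0->2] -> levels [4 4 4]
Step 3: flows [0=1,0=2] -> levels [4 4 4]
  -> stable; steps 4..7 unchanged -> [4 4 4]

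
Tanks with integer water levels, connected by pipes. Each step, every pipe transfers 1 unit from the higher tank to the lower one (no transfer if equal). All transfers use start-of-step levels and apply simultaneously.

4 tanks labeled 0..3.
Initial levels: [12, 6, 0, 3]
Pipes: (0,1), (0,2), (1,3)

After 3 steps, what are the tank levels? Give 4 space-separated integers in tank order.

Step 1: flows [0->1,0->2,1->3] -> levels [10 6 1 4]
Step 2: flows [0->1,0->2,1->3] -> levels [8 6 2 5]
Step 3: flows [0->1,0->2,1->3] -> levels [6 6 3 6]

Answer: 6 6 3 6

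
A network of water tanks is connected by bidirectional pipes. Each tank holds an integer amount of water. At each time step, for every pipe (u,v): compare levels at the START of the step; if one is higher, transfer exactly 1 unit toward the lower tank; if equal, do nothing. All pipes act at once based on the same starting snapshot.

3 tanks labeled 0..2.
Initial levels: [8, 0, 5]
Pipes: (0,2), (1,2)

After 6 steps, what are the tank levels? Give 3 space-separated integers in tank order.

Answer: 5 5 3

Derivation:
Step 1: flows [0->2,2->1] -> levels [7 1 5]
Step 2: flows [0->2,2->1] -> levels [6 2 5]
Step 3: flows [0->2,2->1] -> levels [5 3 5]
Step 4: flows [0=2,2->1] -> levels [5 4 4]
Step 5: flows [0->2,1=2] -> levels [4 4 5]
Step 6: flows [2->0,2->1] -> levels [5 5 3]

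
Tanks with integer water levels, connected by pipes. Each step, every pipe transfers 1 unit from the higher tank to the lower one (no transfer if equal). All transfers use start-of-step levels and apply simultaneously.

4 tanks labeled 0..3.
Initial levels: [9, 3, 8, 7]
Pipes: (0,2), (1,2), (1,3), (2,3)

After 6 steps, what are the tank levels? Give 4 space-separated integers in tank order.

Answer: 6 7 8 6

Derivation:
Step 1: flows [0->2,2->1,3->1,2->3] -> levels [8 5 7 7]
Step 2: flows [0->2,2->1,3->1,2=3] -> levels [7 7 7 6]
Step 3: flows [0=2,1=2,1->3,2->3] -> levels [7 6 6 8]
Step 4: flows [0->2,1=2,3->1,3->2] -> levels [6 7 8 6]
Step 5: flows [2->0,2->1,1->3,2->3] -> levels [7 7 5 8]
Step 6: flows [0->2,1->2,3->1,3->2] -> levels [6 7 8 6]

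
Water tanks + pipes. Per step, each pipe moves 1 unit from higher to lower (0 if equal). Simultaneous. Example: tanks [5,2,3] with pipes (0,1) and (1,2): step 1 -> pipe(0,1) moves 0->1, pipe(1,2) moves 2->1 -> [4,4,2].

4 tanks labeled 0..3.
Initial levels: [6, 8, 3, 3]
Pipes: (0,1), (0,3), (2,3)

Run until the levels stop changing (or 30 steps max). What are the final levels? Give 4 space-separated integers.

Answer: 6 5 5 4

Derivation:
Step 1: flows [1->0,0->3,2=3] -> levels [6 7 3 4]
Step 2: flows [1->0,0->3,3->2] -> levels [6 6 4 4]
Step 3: flows [0=1,0->3,2=3] -> levels [5 6 4 5]
Step 4: flows [1->0,0=3,3->2] -> levels [6 5 5 4]
Step 5: flows [0->1,0->3,2->3] -> levels [4 6 4 6]
Step 6: flows [1->0,3->0,3->2] -> levels [6 5 5 4]
  -> period-2 cycle: step 6 state = step 4 state; never stabilizes
  -> state at step 30: (30-4) mod 2 = 0, same as step 4 -> [6 5 5 4]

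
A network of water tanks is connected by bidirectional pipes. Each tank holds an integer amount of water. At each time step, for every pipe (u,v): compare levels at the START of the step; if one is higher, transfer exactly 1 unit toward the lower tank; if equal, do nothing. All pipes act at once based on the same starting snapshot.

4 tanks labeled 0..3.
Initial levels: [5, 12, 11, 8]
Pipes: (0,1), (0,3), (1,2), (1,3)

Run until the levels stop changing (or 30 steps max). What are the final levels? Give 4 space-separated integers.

Answer: 9 8 10 9

Derivation:
Step 1: flows [1->0,3->0,1->2,1->3] -> levels [7 9 12 8]
Step 2: flows [1->0,3->0,2->1,1->3] -> levels [9 8 11 8]
Step 3: flows [0->1,0->3,2->1,1=3] -> levels [7 10 10 9]
Step 4: flows [1->0,3->0,1=2,1->3] -> levels [9 8 10 9]
Step 5: flows [0->1,0=3,2->1,3->1] -> levels [8 11 9 8]
Step 6: flows [1->0,0=3,1->2,1->3] -> levels [9 8 10 9]
  -> period-2 cycle: step 6 state = step 4 state; never stabilizes
  -> state at step 30: (30-4) mod 2 = 0, same as step 4 -> [9 8 10 9]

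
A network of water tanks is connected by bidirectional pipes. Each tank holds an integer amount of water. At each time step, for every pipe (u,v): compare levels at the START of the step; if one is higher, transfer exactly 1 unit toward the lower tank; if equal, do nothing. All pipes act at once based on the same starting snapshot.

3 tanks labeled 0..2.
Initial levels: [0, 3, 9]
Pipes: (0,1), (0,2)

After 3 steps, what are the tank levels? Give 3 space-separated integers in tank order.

Answer: 3 3 6

Derivation:
Step 1: flows [1->0,2->0] -> levels [2 2 8]
Step 2: flows [0=1,2->0] -> levels [3 2 7]
Step 3: flows [0->1,2->0] -> levels [3 3 6]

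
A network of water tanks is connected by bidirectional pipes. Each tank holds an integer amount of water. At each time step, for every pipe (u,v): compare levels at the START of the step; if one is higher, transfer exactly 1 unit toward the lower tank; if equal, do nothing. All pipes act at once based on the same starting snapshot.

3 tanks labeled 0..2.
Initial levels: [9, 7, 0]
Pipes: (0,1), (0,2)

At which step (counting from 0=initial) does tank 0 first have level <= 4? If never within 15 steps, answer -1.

Step 1: flows [0->1,0->2] -> levels [7 8 1]
Step 2: flows [1->0,0->2] -> levels [7 7 2]
Step 3: flows [0=1,0->2] -> levels [6 7 3]
Step 4: flows [1->0,0->2] -> levels [6 6 4]
Step 5: flows [0=1,0->2] -> levels [5 6 5]
Step 6: flows [1->0,0=2] -> levels [6 5 5]
Step 7: flows [0->1,0->2] -> levels [4 6 6]
Tank 0 first reaches <=4 at step 7

Answer: 7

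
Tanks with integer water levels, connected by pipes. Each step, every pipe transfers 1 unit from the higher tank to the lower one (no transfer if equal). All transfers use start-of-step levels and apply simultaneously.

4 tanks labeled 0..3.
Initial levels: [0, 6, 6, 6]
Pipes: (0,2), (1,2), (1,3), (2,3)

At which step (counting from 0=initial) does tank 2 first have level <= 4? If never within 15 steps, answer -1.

Step 1: flows [2->0,1=2,1=3,2=3] -> levels [1 6 5 6]
Step 2: flows [2->0,1->2,1=3,3->2] -> levels [2 5 6 5]
Step 3: flows [2->0,2->1,1=3,2->3] -> levels [3 6 3 6]
Tank 2 first reaches <=4 at step 3

Answer: 3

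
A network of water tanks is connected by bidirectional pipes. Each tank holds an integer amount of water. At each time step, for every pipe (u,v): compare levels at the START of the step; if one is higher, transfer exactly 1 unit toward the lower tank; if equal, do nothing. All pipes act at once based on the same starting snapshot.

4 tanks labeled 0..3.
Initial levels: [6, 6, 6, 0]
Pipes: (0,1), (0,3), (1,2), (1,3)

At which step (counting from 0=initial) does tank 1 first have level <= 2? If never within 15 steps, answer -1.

Answer: -1

Derivation:
Step 1: flows [0=1,0->3,1=2,1->3] -> levels [5 5 6 2]
Step 2: flows [0=1,0->3,2->1,1->3] -> levels [4 5 5 4]
Step 3: flows [1->0,0=3,1=2,1->3] -> levels [5 3 5 5]
Step 4: flows [0->1,0=3,2->1,3->1] -> levels [4 6 4 4]
Step 5: flows [1->0,0=3,1->2,1->3] -> levels [5 3 5 5]
  -> period-2 cycle (repeats step 3); tank 1 never drops to <=2
Tank 1 never reaches <=2 within 15 steps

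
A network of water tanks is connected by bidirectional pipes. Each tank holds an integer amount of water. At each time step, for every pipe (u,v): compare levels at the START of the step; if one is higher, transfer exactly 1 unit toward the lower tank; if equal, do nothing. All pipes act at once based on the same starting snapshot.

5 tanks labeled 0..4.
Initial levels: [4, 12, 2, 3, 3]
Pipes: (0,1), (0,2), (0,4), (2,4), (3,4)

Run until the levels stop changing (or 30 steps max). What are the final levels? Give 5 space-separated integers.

Answer: 4 6 5 3 6

Derivation:
Step 1: flows [1->0,0->2,0->4,4->2,3=4] -> levels [3 11 4 3 3]
Step 2: flows [1->0,2->0,0=4,2->4,3=4] -> levels [5 10 2 3 4]
Step 3: flows [1->0,0->2,0->4,4->2,4->3] -> levels [4 9 4 4 3]
Step 4: flows [1->0,0=2,0->4,2->4,3->4] -> levels [4 8 3 3 6]
Step 5: flows [1->0,0->2,4->0,4->2,4->3] -> levels [5 7 5 4 3]
Step 6: flows [1->0,0=2,0->4,2->4,3->4] -> levels [5 6 4 3 6]
Step 7: flows [1->0,0->2,4->0,4->2,4->3] -> levels [6 5 6 4 3]
Step 8: flows [0->1,0=2,0->4,2->4,3->4] -> levels [4 6 5 3 6]
Step 9: flows [1->0,2->0,4->0,4->2,4->3] -> levels [7 5 5 4 3]
Step 10: flows [0->1,0->2,0->4,2->4,3->4] -> levels [4 6 5 3 6]
  -> period-2 cycle: step 10 state = step 8 state; never stabilizes
  -> state at step 30: (30-8) mod 2 = 0, same as step 8 -> [4 6 5 3 6]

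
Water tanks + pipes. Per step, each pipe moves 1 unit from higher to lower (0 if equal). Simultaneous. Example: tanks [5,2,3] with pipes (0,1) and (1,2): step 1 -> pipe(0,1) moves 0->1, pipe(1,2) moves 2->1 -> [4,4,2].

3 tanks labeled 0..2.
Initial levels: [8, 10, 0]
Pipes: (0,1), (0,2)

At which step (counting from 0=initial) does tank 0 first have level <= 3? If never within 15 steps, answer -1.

Step 1: flows [1->0,0->2] -> levels [8 9 1]
Step 2: flows [1->0,0->2] -> levels [8 8 2]
Step 3: flows [0=1,0->2] -> levels [7 8 3]
Step 4: flows [1->0,0->2] -> levels [7 7 4]
Step 5: flows [0=1,0->2] -> levels [6 7 5]
Step 6: flows [1->0,0->2] -> levels [6 6 6]
Step 7: flows [0=1,0=2] -> levels [6 6 6]
  -> stable; tank 0 stays at 6 > 3
Tank 0 never reaches <=3 within 15 steps

Answer: -1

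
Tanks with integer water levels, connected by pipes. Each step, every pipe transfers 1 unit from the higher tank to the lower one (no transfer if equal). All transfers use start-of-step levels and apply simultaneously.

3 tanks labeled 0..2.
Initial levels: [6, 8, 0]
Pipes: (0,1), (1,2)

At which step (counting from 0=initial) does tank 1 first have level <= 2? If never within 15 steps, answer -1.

Step 1: flows [1->0,1->2] -> levels [7 6 1]
Step 2: flows [0->1,1->2] -> levels [6 6 2]
Step 3: flows [0=1,1->2] -> levels [6 5 3]
Step 4: flows [0->1,1->2] -> levels [5 5 4]
Step 5: flows [0=1,1->2] -> levels [5 4 5]
Step 6: flows [0->1,2->1] -> levels [4 6 4]
Step 7: flows [1->0,1->2] -> levels [5 4 5]
  -> period-2 cycle (repeats step 5); tank 1 never drops to <=2
Tank 1 never reaches <=2 within 15 steps

Answer: -1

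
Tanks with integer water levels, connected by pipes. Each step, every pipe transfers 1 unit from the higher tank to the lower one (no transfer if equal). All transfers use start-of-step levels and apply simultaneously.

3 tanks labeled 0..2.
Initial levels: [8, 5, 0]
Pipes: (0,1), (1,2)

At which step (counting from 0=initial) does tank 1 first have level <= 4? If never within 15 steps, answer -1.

Step 1: flows [0->1,1->2] -> levels [7 5 1]
Step 2: flows [0->1,1->2] -> levels [6 5 2]
Step 3: flows [0->1,1->2] -> levels [5 5 3]
Step 4: flows [0=1,1->2] -> levels [5 4 4]
Tank 1 first reaches <=4 at step 4

Answer: 4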